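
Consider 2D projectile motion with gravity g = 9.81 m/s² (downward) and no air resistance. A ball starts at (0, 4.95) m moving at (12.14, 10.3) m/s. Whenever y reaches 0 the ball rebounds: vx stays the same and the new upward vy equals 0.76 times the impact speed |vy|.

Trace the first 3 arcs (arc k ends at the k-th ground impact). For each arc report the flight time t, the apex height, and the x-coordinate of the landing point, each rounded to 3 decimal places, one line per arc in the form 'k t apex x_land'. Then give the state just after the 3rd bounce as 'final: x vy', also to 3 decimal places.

Arc 1: start y=4.950, vy=10.300 → t=2.503, apex=10.357, x_land=30.387, impact vy=-14.255
  bounce: vy ← 0.76·14.255 = 10.834
Arc 2: start y=0.000, vy=10.834 → t=2.209, apex=5.982, x_land=57.201, impact vy=-10.834
  bounce: vy ← 0.76·10.834 = 8.234
Arc 3: start y=0.000, vy=8.234 → t=1.679, apex=3.455, x_land=77.580, impact vy=-8.234
  bounce: vy ← 0.76·8.234 = 6.258

1 2.503 10.357 30.387
2 2.209 5.982 57.201
3 1.679 3.455 77.580
final: 77.580 6.258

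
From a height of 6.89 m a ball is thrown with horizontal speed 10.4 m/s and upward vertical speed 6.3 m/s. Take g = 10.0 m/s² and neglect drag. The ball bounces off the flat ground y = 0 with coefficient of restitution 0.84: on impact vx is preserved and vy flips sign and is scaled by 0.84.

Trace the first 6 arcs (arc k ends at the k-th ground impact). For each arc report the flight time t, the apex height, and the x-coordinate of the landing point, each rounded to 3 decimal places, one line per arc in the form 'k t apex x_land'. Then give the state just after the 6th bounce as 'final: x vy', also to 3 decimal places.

Arc 1: start y=6.890, vy=6.300 → t=1.962, apex=8.874, x_land=20.407, impact vy=-13.323
  bounce: vy ← 0.84·13.323 = 11.191
Arc 2: start y=0.000, vy=11.191 → t=2.238, apex=6.262, x_land=43.685, impact vy=-11.191
  bounce: vy ← 0.84·11.191 = 9.400
Arc 3: start y=0.000, vy=9.400 → t=1.880, apex=4.418, x_land=63.237, impact vy=-9.400
  bounce: vy ← 0.84·9.400 = 7.896
Arc 4: start y=0.000, vy=7.896 → t=1.579, apex=3.118, x_land=79.662, impact vy=-7.896
  bounce: vy ← 0.84·7.896 = 6.633
Arc 5: start y=0.000, vy=6.633 → t=1.327, apex=2.200, x_land=93.458, impact vy=-6.633
  bounce: vy ← 0.84·6.633 = 5.572
Arc 6: start y=0.000, vy=5.572 → t=1.114, apex=1.552, x_land=105.047, impact vy=-5.572
  bounce: vy ← 0.84·5.572 = 4.680

1 1.962 8.874 20.407
2 2.238 6.262 43.685
3 1.880 4.418 63.237
4 1.579 3.118 79.662
5 1.327 2.200 93.458
6 1.114 1.552 105.047
final: 105.047 4.680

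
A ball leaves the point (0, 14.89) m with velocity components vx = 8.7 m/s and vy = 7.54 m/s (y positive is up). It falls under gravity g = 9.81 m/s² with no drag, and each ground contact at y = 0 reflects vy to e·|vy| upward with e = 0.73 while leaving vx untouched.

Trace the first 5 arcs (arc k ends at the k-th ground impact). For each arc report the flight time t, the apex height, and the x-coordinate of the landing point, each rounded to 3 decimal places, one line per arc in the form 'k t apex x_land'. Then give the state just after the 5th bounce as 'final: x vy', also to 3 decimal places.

1 2.673 17.788 23.254
2 2.780 9.479 47.443
3 2.030 5.051 65.101
4 1.482 2.692 77.991
5 1.082 1.435 87.401
final: 87.401 3.873

Arc 1: start y=14.890, vy=7.540 → t=2.673, apex=17.788, x_land=23.254, impact vy=-18.681
  bounce: vy ← 0.73·18.681 = 13.637
Arc 2: start y=0.000, vy=13.637 → t=2.780, apex=9.479, x_land=47.443, impact vy=-13.637
  bounce: vy ← 0.73·13.637 = 9.955
Arc 3: start y=0.000, vy=9.955 → t=2.030, apex=5.051, x_land=65.101, impact vy=-9.955
  bounce: vy ← 0.73·9.955 = 7.267
Arc 4: start y=0.000, vy=7.267 → t=1.482, apex=2.692, x_land=77.991, impact vy=-7.267
  bounce: vy ← 0.73·7.267 = 5.305
Arc 5: start y=0.000, vy=5.305 → t=1.082, apex=1.435, x_land=87.401, impact vy=-5.305
  bounce: vy ← 0.73·5.305 = 3.873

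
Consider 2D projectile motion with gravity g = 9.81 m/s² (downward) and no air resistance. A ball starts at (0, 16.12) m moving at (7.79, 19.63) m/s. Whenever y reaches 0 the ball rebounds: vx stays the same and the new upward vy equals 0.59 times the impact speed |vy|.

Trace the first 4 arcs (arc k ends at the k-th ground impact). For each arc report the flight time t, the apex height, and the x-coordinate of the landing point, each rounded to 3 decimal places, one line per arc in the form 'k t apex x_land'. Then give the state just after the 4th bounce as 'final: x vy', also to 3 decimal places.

Arc 1: start y=16.120, vy=19.630 → t=4.701, apex=35.760, x_land=36.622, impact vy=-26.488
  bounce: vy ← 0.59·26.488 = 15.628
Arc 2: start y=0.000, vy=15.628 → t=3.186, apex=12.448, x_land=61.442, impact vy=-15.628
  bounce: vy ← 0.59·15.628 = 9.220
Arc 3: start y=0.000, vy=9.220 → t=1.880, apex=4.333, x_land=76.085, impact vy=-9.220
  bounce: vy ← 0.59·9.220 = 5.440
Arc 4: start y=0.000, vy=5.440 → t=1.109, apex=1.508, x_land=84.725, impact vy=-5.440
  bounce: vy ← 0.59·5.440 = 3.210

1 4.701 35.760 36.622
2 3.186 12.448 61.442
3 1.880 4.333 76.085
4 1.109 1.508 84.725
final: 84.725 3.210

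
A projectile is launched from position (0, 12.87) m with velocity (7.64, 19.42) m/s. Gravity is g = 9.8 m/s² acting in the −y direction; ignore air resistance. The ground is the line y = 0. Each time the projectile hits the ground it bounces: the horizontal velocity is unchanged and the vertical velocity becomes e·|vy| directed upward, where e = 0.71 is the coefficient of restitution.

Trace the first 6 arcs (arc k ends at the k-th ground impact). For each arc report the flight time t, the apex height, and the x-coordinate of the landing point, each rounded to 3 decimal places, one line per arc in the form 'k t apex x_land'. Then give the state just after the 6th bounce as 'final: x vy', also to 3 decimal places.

1 4.542 32.112 34.698
2 3.635 16.187 62.470
3 2.581 8.160 82.189
4 1.832 4.114 96.189
5 1.301 2.074 106.129
6 0.924 1.045 113.186
final: 113.186 3.214

Arc 1: start y=12.870, vy=19.420 → t=4.542, apex=32.112, x_land=34.698, impact vy=-25.088
  bounce: vy ← 0.71·25.088 = 17.812
Arc 2: start y=0.000, vy=17.812 → t=3.635, apex=16.187, x_land=62.470, impact vy=-17.812
  bounce: vy ← 0.71·17.812 = 12.647
Arc 3: start y=0.000, vy=12.647 → t=2.581, apex=8.160, x_land=82.189, impact vy=-12.647
  bounce: vy ← 0.71·12.647 = 8.979
Arc 4: start y=0.000, vy=8.979 → t=1.832, apex=4.114, x_land=96.189, impact vy=-8.979
  bounce: vy ← 0.71·8.979 = 6.375
Arc 5: start y=0.000, vy=6.375 → t=1.301, apex=2.074, x_land=106.129, impact vy=-6.375
  bounce: vy ← 0.71·6.375 = 4.526
Arc 6: start y=0.000, vy=4.526 → t=0.924, apex=1.045, x_land=113.186, impact vy=-4.526
  bounce: vy ← 0.71·4.526 = 3.214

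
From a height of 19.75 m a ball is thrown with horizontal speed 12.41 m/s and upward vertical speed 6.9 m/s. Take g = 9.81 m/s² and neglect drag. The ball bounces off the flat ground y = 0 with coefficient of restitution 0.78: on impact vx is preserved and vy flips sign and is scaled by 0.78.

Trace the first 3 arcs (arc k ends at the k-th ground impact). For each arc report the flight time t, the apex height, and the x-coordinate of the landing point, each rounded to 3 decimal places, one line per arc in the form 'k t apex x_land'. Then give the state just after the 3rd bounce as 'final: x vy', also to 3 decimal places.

Arc 1: start y=19.750, vy=6.900 → t=2.830, apex=22.177, x_land=35.116, impact vy=-20.859
  bounce: vy ← 0.78·20.859 = 16.270
Arc 2: start y=0.000, vy=16.270 → t=3.317, apex=13.492, x_land=76.281, impact vy=-16.270
  bounce: vy ← 0.78·16.270 = 12.691
Arc 3: start y=0.000, vy=12.691 → t=2.587, apex=8.209, x_land=108.389, impact vy=-12.691
  bounce: vy ← 0.78·12.691 = 9.899

1 2.830 22.177 35.116
2 3.317 13.492 76.281
3 2.587 8.209 108.389
final: 108.389 9.899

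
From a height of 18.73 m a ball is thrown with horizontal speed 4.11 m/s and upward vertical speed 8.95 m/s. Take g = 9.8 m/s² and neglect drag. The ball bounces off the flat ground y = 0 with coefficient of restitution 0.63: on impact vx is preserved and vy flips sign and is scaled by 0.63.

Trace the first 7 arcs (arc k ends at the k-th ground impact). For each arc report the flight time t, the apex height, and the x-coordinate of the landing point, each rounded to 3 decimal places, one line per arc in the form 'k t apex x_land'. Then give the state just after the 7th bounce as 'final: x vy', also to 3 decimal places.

1 3.071 22.817 12.622
2 2.719 9.056 23.797
3 1.713 3.594 30.837
4 1.079 1.427 35.273
5 0.680 0.566 38.067
6 0.428 0.225 39.827
7 0.270 0.089 40.936
final: 40.936 0.833

Arc 1: start y=18.730, vy=8.950 → t=3.071, apex=22.817, x_land=12.622, impact vy=-21.147
  bounce: vy ← 0.63·21.147 = 13.323
Arc 2: start y=0.000, vy=13.323 → t=2.719, apex=9.056, x_land=23.797, impact vy=-13.323
  bounce: vy ← 0.63·13.323 = 8.393
Arc 3: start y=0.000, vy=8.393 → t=1.713, apex=3.594, x_land=30.837, impact vy=-8.393
  bounce: vy ← 0.63·8.393 = 5.288
Arc 4: start y=0.000, vy=5.288 → t=1.079, apex=1.427, x_land=35.273, impact vy=-5.288
  bounce: vy ← 0.63·5.288 = 3.331
Arc 5: start y=0.000, vy=3.331 → t=0.680, apex=0.566, x_land=38.067, impact vy=-3.331
  bounce: vy ← 0.63·3.331 = 2.099
Arc 6: start y=0.000, vy=2.099 → t=0.428, apex=0.225, x_land=39.827, impact vy=-2.099
  bounce: vy ← 0.63·2.099 = 1.322
Arc 7: start y=0.000, vy=1.322 → t=0.270, apex=0.089, x_land=40.936, impact vy=-1.322
  bounce: vy ← 0.63·1.322 = 0.833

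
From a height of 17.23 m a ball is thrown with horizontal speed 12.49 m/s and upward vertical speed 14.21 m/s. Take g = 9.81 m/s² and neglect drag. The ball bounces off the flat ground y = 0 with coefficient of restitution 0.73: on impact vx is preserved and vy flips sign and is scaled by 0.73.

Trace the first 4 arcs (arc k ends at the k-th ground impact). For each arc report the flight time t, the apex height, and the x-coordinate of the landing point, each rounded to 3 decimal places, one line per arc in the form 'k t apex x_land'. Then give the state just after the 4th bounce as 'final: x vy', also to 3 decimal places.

1 3.817 27.522 47.678
2 3.458 14.666 90.873
3 2.525 7.816 122.405
4 1.843 4.165 145.424
final: 145.424 6.599

Arc 1: start y=17.230, vy=14.210 → t=3.817, apex=27.522, x_land=47.678, impact vy=-23.237
  bounce: vy ← 0.73·23.237 = 16.963
Arc 2: start y=0.000, vy=16.963 → t=3.458, apex=14.666, x_land=90.873, impact vy=-16.963
  bounce: vy ← 0.73·16.963 = 12.383
Arc 3: start y=0.000, vy=12.383 → t=2.525, apex=7.816, x_land=122.405, impact vy=-12.383
  bounce: vy ← 0.73·12.383 = 9.040
Arc 4: start y=0.000, vy=9.040 → t=1.843, apex=4.165, x_land=145.424, impact vy=-9.040
  bounce: vy ← 0.73·9.040 = 6.599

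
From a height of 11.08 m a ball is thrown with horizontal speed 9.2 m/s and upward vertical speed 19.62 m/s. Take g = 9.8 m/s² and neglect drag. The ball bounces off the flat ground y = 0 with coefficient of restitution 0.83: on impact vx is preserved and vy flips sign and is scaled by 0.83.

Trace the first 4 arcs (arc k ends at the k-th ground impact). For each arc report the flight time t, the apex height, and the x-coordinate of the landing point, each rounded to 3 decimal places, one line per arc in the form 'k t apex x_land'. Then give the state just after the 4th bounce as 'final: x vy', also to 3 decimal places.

1 4.506 30.720 41.454
2 4.156 21.163 79.694
3 3.450 14.579 111.432
4 2.863 10.044 137.775
final: 137.775 11.645

Arc 1: start y=11.080, vy=19.620 → t=4.506, apex=30.720, x_land=41.454, impact vy=-24.538
  bounce: vy ← 0.83·24.538 = 20.367
Arc 2: start y=0.000, vy=20.367 → t=4.156, apex=21.163, x_land=79.694, impact vy=-20.367
  bounce: vy ← 0.83·20.367 = 16.904
Arc 3: start y=0.000, vy=16.904 → t=3.450, apex=14.579, x_land=111.432, impact vy=-16.904
  bounce: vy ← 0.83·16.904 = 14.030
Arc 4: start y=0.000, vy=14.030 → t=2.863, apex=10.044, x_land=137.775, impact vy=-14.030
  bounce: vy ← 0.83·14.030 = 11.645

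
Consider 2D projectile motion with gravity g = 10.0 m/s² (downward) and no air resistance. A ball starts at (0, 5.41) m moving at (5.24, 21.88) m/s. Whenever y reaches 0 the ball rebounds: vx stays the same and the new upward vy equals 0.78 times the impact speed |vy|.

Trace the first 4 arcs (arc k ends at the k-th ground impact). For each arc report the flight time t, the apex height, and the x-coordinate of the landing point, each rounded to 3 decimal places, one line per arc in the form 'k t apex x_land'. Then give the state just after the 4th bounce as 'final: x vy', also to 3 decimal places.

Arc 1: start y=5.410, vy=21.880 → t=4.611, apex=29.347, x_land=24.160, impact vy=-24.227
  bounce: vy ← 0.78·24.227 = 18.897
Arc 2: start y=0.000, vy=18.897 → t=3.779, apex=17.855, x_land=43.964, impact vy=-18.897
  bounce: vy ← 0.78·18.897 = 14.740
Arc 3: start y=0.000, vy=14.740 → t=2.948, apex=10.863, x_land=59.411, impact vy=-14.740
  bounce: vy ← 0.78·14.740 = 11.497
Arc 4: start y=0.000, vy=11.497 → t=2.299, apex=6.609, x_land=71.460, impact vy=-11.497
  bounce: vy ← 0.78·11.497 = 8.968

1 4.611 29.347 24.160
2 3.779 17.855 43.964
3 2.948 10.863 59.411
4 2.299 6.609 71.460
final: 71.460 8.968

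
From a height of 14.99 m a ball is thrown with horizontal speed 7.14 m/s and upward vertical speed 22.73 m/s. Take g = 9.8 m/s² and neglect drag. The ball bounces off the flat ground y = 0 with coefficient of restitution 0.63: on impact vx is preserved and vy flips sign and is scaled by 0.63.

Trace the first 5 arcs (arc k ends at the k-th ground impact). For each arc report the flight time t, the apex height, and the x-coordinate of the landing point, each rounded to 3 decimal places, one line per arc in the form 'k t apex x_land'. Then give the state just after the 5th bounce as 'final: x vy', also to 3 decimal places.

1 5.224 41.350 37.302
2 3.660 16.412 63.436
3 2.306 6.514 79.900
4 1.453 2.585 90.273
5 0.915 1.026 96.808
final: 96.808 2.825

Arc 1: start y=14.990, vy=22.730 → t=5.224, apex=41.350, x_land=37.302, impact vy=-28.469
  bounce: vy ← 0.63·28.469 = 17.935
Arc 2: start y=0.000, vy=17.935 → t=3.660, apex=16.412, x_land=63.436, impact vy=-17.935
  bounce: vy ← 0.63·17.935 = 11.299
Arc 3: start y=0.000, vy=11.299 → t=2.306, apex=6.514, x_land=79.900, impact vy=-11.299
  bounce: vy ← 0.63·11.299 = 7.118
Arc 4: start y=0.000, vy=7.118 → t=1.453, apex=2.585, x_land=90.273, impact vy=-7.118
  bounce: vy ← 0.63·7.118 = 4.485
Arc 5: start y=0.000, vy=4.485 → t=0.915, apex=1.026, x_land=96.808, impact vy=-4.485
  bounce: vy ← 0.63·4.485 = 2.825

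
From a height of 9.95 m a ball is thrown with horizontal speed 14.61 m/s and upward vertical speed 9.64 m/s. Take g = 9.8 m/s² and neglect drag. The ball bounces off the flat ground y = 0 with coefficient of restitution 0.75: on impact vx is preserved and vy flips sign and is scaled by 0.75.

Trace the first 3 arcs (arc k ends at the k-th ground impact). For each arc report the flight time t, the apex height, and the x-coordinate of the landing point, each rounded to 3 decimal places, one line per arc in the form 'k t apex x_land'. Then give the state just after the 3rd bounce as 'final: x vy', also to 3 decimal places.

Arc 1: start y=9.950, vy=9.640 → t=2.715, apex=14.691, x_land=39.669, impact vy=-16.969
  bounce: vy ← 0.75·16.969 = 12.727
Arc 2: start y=0.000, vy=12.727 → t=2.597, apex=8.264, x_land=77.616, impact vy=-12.727
  bounce: vy ← 0.75·12.727 = 9.545
Arc 3: start y=0.000, vy=9.545 → t=1.948, apex=4.648, x_land=106.076, impact vy=-9.545
  bounce: vy ← 0.75·9.545 = 7.159

1 2.715 14.691 39.669
2 2.597 8.264 77.616
3 1.948 4.648 106.076
final: 106.076 7.159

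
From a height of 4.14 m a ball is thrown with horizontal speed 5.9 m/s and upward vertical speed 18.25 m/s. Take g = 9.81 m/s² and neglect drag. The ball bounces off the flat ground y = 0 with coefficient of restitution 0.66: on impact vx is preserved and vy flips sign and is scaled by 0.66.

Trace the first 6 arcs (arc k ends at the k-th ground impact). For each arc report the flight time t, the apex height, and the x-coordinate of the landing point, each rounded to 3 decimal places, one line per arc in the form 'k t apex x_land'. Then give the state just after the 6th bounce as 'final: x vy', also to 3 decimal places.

1 3.935 21.116 23.218
2 2.739 9.198 39.376
3 1.808 4.007 50.041
4 1.193 1.745 57.080
5 0.787 0.760 61.725
6 0.520 0.331 64.792
final: 64.792 1.682

Arc 1: start y=4.140, vy=18.250 → t=3.935, apex=21.116, x_land=23.218, impact vy=-20.354
  bounce: vy ← 0.66·20.354 = 13.434
Arc 2: start y=0.000, vy=13.434 → t=2.739, apex=9.198, x_land=39.376, impact vy=-13.434
  bounce: vy ← 0.66·13.434 = 8.866
Arc 3: start y=0.000, vy=8.866 → t=1.808, apex=4.007, x_land=50.041, impact vy=-8.866
  bounce: vy ← 0.66·8.866 = 5.852
Arc 4: start y=0.000, vy=5.852 → t=1.193, apex=1.745, x_land=57.080, impact vy=-5.852
  bounce: vy ← 0.66·5.852 = 3.862
Arc 5: start y=0.000, vy=3.862 → t=0.787, apex=0.760, x_land=61.725, impact vy=-3.862
  bounce: vy ← 0.66·3.862 = 2.549
Arc 6: start y=0.000, vy=2.549 → t=0.520, apex=0.331, x_land=64.792, impact vy=-2.549
  bounce: vy ← 0.66·2.549 = 1.682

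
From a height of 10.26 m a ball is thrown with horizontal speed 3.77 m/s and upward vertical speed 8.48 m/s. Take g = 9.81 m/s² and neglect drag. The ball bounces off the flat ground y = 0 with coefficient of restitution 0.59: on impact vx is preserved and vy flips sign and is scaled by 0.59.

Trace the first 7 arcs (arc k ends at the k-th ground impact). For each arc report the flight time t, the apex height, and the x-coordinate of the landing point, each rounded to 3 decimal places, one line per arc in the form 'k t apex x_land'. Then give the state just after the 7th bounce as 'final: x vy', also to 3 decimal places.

1 2.549 13.925 9.611
2 1.988 4.847 17.107
3 1.173 1.687 21.529
4 0.692 0.587 24.138
5 0.408 0.204 25.678
6 0.241 0.071 26.586
7 0.142 0.025 27.122
final: 27.122 0.411

Arc 1: start y=10.260, vy=8.480 → t=2.549, apex=13.925, x_land=9.611, impact vy=-16.529
  bounce: vy ← 0.59·16.529 = 9.752
Arc 2: start y=0.000, vy=9.752 → t=1.988, apex=4.847, x_land=17.107, impact vy=-9.752
  bounce: vy ← 0.59·9.752 = 5.754
Arc 3: start y=0.000, vy=5.754 → t=1.173, apex=1.687, x_land=21.529, impact vy=-5.754
  bounce: vy ← 0.59·5.754 = 3.395
Arc 4: start y=0.000, vy=3.395 → t=0.692, apex=0.587, x_land=24.138, impact vy=-3.395
  bounce: vy ← 0.59·3.395 = 2.003
Arc 5: start y=0.000, vy=2.003 → t=0.408, apex=0.204, x_land=25.678, impact vy=-2.003
  bounce: vy ← 0.59·2.003 = 1.182
Arc 6: start y=0.000, vy=1.182 → t=0.241, apex=0.071, x_land=26.586, impact vy=-1.182
  bounce: vy ← 0.59·1.182 = 0.697
Arc 7: start y=0.000, vy=0.697 → t=0.142, apex=0.025, x_land=27.122, impact vy=-0.697
  bounce: vy ← 0.59·0.697 = 0.411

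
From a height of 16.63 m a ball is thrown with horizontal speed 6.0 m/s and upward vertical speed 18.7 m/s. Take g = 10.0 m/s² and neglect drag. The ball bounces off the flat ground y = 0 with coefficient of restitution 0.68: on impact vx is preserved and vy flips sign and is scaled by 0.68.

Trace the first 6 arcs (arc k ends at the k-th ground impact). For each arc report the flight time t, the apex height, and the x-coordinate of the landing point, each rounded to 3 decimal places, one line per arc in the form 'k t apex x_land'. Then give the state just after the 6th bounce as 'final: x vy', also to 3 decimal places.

Arc 1: start y=16.630, vy=18.700 → t=4.482, apex=34.114, x_land=26.892, impact vy=-26.121
  bounce: vy ← 0.68·26.121 = 17.762
Arc 2: start y=0.000, vy=17.762 → t=3.552, apex=15.775, x_land=48.207, impact vy=-17.762
  bounce: vy ← 0.68·17.762 = 12.078
Arc 3: start y=0.000, vy=12.078 → t=2.416, apex=7.294, x_land=62.701, impact vy=-12.078
  bounce: vy ← 0.68·12.078 = 8.213
Arc 4: start y=0.000, vy=8.213 → t=1.643, apex=3.373, x_land=72.557, impact vy=-8.213
  bounce: vy ← 0.68·8.213 = 5.585
Arc 5: start y=0.000, vy=5.585 → t=1.117, apex=1.560, x_land=79.258, impact vy=-5.585
  bounce: vy ← 0.68·5.585 = 3.798
Arc 6: start y=0.000, vy=3.798 → t=0.760, apex=0.721, x_land=83.816, impact vy=-3.798
  bounce: vy ← 0.68·3.798 = 2.582

1 4.482 34.114 26.892
2 3.552 15.775 48.207
3 2.416 7.294 62.701
4 1.643 3.373 72.557
5 1.117 1.560 79.258
6 0.760 0.721 83.816
final: 83.816 2.582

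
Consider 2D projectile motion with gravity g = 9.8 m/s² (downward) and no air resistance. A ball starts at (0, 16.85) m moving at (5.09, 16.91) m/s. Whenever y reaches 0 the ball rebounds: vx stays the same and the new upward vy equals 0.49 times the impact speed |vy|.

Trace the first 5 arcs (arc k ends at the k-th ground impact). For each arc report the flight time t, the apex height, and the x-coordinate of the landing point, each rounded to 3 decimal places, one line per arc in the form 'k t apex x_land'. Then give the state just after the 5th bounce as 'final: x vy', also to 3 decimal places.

Arc 1: start y=16.850, vy=16.910 → t=4.259, apex=31.439, x_land=21.676, impact vy=-24.824
  bounce: vy ← 0.49·24.824 = 12.164
Arc 2: start y=0.000, vy=12.164 → t=2.482, apex=7.549, x_land=34.311, impact vy=-12.164
  bounce: vy ← 0.49·12.164 = 5.960
Arc 3: start y=0.000, vy=5.960 → t=1.216, apex=1.812, x_land=40.502, impact vy=-5.960
  bounce: vy ← 0.49·5.960 = 2.920
Arc 4: start y=0.000, vy=2.920 → t=0.596, apex=0.435, x_land=43.536, impact vy=-2.920
  bounce: vy ← 0.49·2.920 = 1.431
Arc 5: start y=0.000, vy=1.431 → t=0.292, apex=0.104, x_land=45.023, impact vy=-1.431
  bounce: vy ← 0.49·1.431 = 0.701

1 4.259 31.439 21.676
2 2.482 7.549 34.311
3 1.216 1.812 40.502
4 0.596 0.435 43.536
5 0.292 0.104 45.023
final: 45.023 0.701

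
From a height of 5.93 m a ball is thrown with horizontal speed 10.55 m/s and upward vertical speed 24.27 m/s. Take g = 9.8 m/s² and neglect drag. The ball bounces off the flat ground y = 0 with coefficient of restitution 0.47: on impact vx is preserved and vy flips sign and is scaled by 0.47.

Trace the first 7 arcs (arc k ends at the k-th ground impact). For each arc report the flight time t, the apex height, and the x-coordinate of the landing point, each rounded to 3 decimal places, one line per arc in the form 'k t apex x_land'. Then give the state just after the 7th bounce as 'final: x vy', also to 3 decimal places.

Arc 1: start y=5.930, vy=24.270 → t=5.186, apex=35.983, x_land=54.717, impact vy=-26.557
  bounce: vy ← 0.47·26.557 = 12.482
Arc 2: start y=0.000, vy=12.482 → t=2.547, apex=7.949, x_land=81.590, impact vy=-12.482
  bounce: vy ← 0.47·12.482 = 5.866
Arc 3: start y=0.000, vy=5.866 → t=1.197, apex=1.756, x_land=94.221, impact vy=-5.866
  bounce: vy ← 0.47·5.866 = 2.757
Arc 4: start y=0.000, vy=2.757 → t=0.563, apex=0.388, x_land=100.157, impact vy=-2.757
  bounce: vy ← 0.47·2.757 = 1.296
Arc 5: start y=0.000, vy=1.296 → t=0.264, apex=0.086, x_land=102.948, impact vy=-1.296
  bounce: vy ← 0.47·1.296 = 0.609
Arc 6: start y=0.000, vy=0.609 → t=0.124, apex=0.019, x_land=104.259, impact vy=-0.609
  bounce: vy ← 0.47·0.609 = 0.286
Arc 7: start y=0.000, vy=0.286 → t=0.058, apex=0.004, x_land=104.875, impact vy=-0.286
  bounce: vy ← 0.47·0.286 = 0.135

1 5.186 35.983 54.717
2 2.547 7.949 81.590
3 1.197 1.756 94.221
4 0.563 0.388 100.157
5 0.264 0.086 102.948
6 0.124 0.019 104.259
7 0.058 0.004 104.875
final: 104.875 0.135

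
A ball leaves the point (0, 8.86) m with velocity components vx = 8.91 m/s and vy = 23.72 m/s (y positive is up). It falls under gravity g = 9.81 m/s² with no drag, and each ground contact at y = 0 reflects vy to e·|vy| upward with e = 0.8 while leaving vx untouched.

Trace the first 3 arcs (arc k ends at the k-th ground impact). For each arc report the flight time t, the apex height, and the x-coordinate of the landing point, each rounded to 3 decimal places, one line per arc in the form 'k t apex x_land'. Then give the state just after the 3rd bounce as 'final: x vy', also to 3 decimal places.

Arc 1: start y=8.860, vy=23.720 → t=5.184, apex=37.537, x_land=46.192, impact vy=-27.138
  bounce: vy ← 0.8·27.138 = 21.710
Arc 2: start y=0.000, vy=21.710 → t=4.426, apex=24.024, x_land=85.629, impact vy=-21.710
  bounce: vy ← 0.8·21.710 = 17.368
Arc 3: start y=0.000, vy=17.368 → t=3.541, apex=15.375, x_land=117.179, impact vy=-17.368
  bounce: vy ← 0.8·17.368 = 13.895

1 5.184 37.537 46.192
2 4.426 24.024 85.629
3 3.541 15.375 117.179
final: 117.179 13.895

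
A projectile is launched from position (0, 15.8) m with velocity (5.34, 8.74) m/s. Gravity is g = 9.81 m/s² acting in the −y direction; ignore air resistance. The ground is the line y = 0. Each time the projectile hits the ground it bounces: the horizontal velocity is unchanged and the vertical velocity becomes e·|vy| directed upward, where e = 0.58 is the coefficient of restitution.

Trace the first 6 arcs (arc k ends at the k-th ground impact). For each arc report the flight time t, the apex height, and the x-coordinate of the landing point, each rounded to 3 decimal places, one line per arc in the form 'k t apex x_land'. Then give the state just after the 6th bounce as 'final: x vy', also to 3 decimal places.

1 2.895 19.693 15.457
2 2.324 6.625 27.869
3 1.348 2.229 35.068
4 0.782 0.750 39.244
5 0.454 0.252 41.665
6 0.263 0.085 43.070
final: 43.070 0.748

Arc 1: start y=15.800, vy=8.740 → t=2.895, apex=19.693, x_land=15.457, impact vy=-19.657
  bounce: vy ← 0.58·19.657 = 11.401
Arc 2: start y=0.000, vy=11.401 → t=2.324, apex=6.625, x_land=27.869, impact vy=-11.401
  bounce: vy ← 0.58·11.401 = 6.612
Arc 3: start y=0.000, vy=6.612 → t=1.348, apex=2.229, x_land=35.068, impact vy=-6.612
  bounce: vy ← 0.58·6.612 = 3.835
Arc 4: start y=0.000, vy=3.835 → t=0.782, apex=0.750, x_land=39.244, impact vy=-3.835
  bounce: vy ← 0.58·3.835 = 2.224
Arc 5: start y=0.000, vy=2.224 → t=0.454, apex=0.252, x_land=41.665, impact vy=-2.224
  bounce: vy ← 0.58·2.224 = 1.290
Arc 6: start y=0.000, vy=1.290 → t=0.263, apex=0.085, x_land=43.070, impact vy=-1.290
  bounce: vy ← 0.58·1.290 = 0.748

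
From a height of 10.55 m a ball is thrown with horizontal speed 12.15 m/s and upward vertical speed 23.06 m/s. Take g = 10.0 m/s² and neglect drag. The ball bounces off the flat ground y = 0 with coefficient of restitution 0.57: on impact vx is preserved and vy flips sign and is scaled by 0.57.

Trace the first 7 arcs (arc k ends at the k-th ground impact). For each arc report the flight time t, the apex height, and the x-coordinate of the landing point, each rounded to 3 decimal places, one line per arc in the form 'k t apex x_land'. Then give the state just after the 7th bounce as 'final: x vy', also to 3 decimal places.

Arc 1: start y=10.550, vy=23.060 → t=5.031, apex=37.138, x_land=61.131, impact vy=-27.254
  bounce: vy ← 0.57·27.254 = 15.535
Arc 2: start y=0.000, vy=15.535 → t=3.107, apex=12.066, x_land=98.880, impact vy=-15.535
  bounce: vy ← 0.57·15.535 = 8.855
Arc 3: start y=0.000, vy=8.855 → t=1.771, apex=3.920, x_land=120.397, impact vy=-8.855
  bounce: vy ← 0.57·8.855 = 5.047
Arc 4: start y=0.000, vy=5.047 → t=1.009, apex=1.274, x_land=132.662, impact vy=-5.047
  bounce: vy ← 0.57·5.047 = 2.877
Arc 5: start y=0.000, vy=2.877 → t=0.575, apex=0.414, x_land=139.653, impact vy=-2.877
  bounce: vy ← 0.57·2.877 = 1.640
Arc 6: start y=0.000, vy=1.640 → t=0.328, apex=0.134, x_land=143.638, impact vy=-1.640
  bounce: vy ← 0.57·1.640 = 0.935
Arc 7: start y=0.000, vy=0.935 → t=0.187, apex=0.044, x_land=145.909, impact vy=-0.935
  bounce: vy ← 0.57·0.935 = 0.533

1 5.031 37.138 61.131
2 3.107 12.066 98.880
3 1.771 3.920 120.397
4 1.009 1.274 132.662
5 0.575 0.414 139.653
6 0.328 0.134 143.638
7 0.187 0.044 145.909
final: 145.909 0.533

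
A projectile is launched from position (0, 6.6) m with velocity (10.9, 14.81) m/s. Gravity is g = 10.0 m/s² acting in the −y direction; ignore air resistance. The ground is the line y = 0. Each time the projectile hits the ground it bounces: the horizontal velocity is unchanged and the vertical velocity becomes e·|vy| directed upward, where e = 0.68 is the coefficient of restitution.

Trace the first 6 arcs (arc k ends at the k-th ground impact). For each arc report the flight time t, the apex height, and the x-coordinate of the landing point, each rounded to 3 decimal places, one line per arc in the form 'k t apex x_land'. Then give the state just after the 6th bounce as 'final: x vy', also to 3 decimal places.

Arc 1: start y=6.600, vy=14.810 → t=3.355, apex=17.567, x_land=36.574, impact vy=-18.744
  bounce: vy ← 0.68·18.744 = 12.746
Arc 2: start y=0.000, vy=12.746 → t=2.549, apex=8.123, x_land=64.360, impact vy=-12.746
  bounce: vy ← 0.68·12.746 = 8.667
Arc 3: start y=0.000, vy=8.667 → t=1.733, apex=3.756, x_land=83.254, impact vy=-8.667
  bounce: vy ← 0.68·8.667 = 5.894
Arc 4: start y=0.000, vy=5.894 → t=1.179, apex=1.737, x_land=96.103, impact vy=-5.894
  bounce: vy ← 0.68·5.894 = 4.008
Arc 5: start y=0.000, vy=4.008 → t=0.802, apex=0.803, x_land=104.839, impact vy=-4.008
  bounce: vy ← 0.68·4.008 = 2.725
Arc 6: start y=0.000, vy=2.725 → t=0.545, apex=0.371, x_land=110.781, impact vy=-2.725
  bounce: vy ← 0.68·2.725 = 1.853

1 3.355 17.567 36.574
2 2.549 8.123 64.360
3 1.733 3.756 83.254
4 1.179 1.737 96.103
5 0.802 0.803 104.839
6 0.545 0.371 110.781
final: 110.781 1.853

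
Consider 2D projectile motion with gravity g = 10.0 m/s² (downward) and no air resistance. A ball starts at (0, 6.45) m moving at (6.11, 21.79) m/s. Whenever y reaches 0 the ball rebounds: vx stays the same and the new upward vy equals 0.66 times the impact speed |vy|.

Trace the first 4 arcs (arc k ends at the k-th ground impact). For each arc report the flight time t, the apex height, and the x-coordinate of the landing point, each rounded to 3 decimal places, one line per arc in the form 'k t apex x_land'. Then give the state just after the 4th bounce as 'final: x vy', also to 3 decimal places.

1 4.636 30.190 28.327
2 3.244 13.151 48.146
3 2.141 5.729 61.226
4 1.413 2.495 69.858
final: 69.858 4.663

Arc 1: start y=6.450, vy=21.790 → t=4.636, apex=30.190, x_land=28.327, impact vy=-24.572
  bounce: vy ← 0.66·24.572 = 16.218
Arc 2: start y=0.000, vy=16.218 → t=3.244, apex=13.151, x_land=48.146, impact vy=-16.218
  bounce: vy ← 0.66·16.218 = 10.704
Arc 3: start y=0.000, vy=10.704 → t=2.141, apex=5.729, x_land=61.226, impact vy=-10.704
  bounce: vy ← 0.66·10.704 = 7.064
Arc 4: start y=0.000, vy=7.064 → t=1.413, apex=2.495, x_land=69.858, impact vy=-7.064
  bounce: vy ← 0.66·7.064 = 4.663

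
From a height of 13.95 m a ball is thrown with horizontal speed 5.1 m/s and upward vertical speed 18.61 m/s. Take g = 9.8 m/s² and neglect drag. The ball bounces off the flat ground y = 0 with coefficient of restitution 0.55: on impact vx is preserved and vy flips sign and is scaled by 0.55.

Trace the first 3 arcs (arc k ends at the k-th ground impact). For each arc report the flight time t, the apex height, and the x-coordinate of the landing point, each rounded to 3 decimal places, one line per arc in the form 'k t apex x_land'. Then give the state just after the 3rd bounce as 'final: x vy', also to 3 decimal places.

Arc 1: start y=13.950, vy=18.610 → t=4.439, apex=31.620, x_land=22.640, impact vy=-24.895
  bounce: vy ← 0.55·24.895 = 13.692
Arc 2: start y=0.000, vy=13.692 → t=2.794, apex=9.565, x_land=36.891, impact vy=-13.692
  bounce: vy ← 0.55·13.692 = 7.531
Arc 3: start y=0.000, vy=7.531 → t=1.537, apex=2.893, x_land=44.729, impact vy=-7.531
  bounce: vy ← 0.55·7.531 = 4.142

1 4.439 31.620 22.640
2 2.794 9.565 36.891
3 1.537 2.893 44.729
final: 44.729 4.142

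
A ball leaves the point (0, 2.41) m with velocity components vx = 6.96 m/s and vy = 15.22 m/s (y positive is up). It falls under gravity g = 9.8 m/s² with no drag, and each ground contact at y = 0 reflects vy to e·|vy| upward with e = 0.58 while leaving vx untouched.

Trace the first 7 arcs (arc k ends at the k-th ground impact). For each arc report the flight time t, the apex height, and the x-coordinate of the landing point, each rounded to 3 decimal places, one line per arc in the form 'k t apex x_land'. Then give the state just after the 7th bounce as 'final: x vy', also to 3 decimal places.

1 3.257 14.229 22.670
2 1.977 4.787 36.428
3 1.146 1.610 44.407
4 0.665 0.542 49.035
5 0.386 0.182 51.720
6 0.224 0.061 53.277
7 0.130 0.021 54.180
final: 54.180 0.369

Arc 1: start y=2.410, vy=15.220 → t=3.257, apex=14.229, x_land=22.670, impact vy=-16.700
  bounce: vy ← 0.58·16.700 = 9.686
Arc 2: start y=0.000, vy=9.686 → t=1.977, apex=4.787, x_land=36.428, impact vy=-9.686
  bounce: vy ← 0.58·9.686 = 5.618
Arc 3: start y=0.000, vy=5.618 → t=1.146, apex=1.610, x_land=44.407, impact vy=-5.618
  bounce: vy ← 0.58·5.618 = 3.258
Arc 4: start y=0.000, vy=3.258 → t=0.665, apex=0.542, x_land=49.035, impact vy=-3.258
  bounce: vy ← 0.58·3.258 = 1.890
Arc 5: start y=0.000, vy=1.890 → t=0.386, apex=0.182, x_land=51.720, impact vy=-1.890
  bounce: vy ← 0.58·1.890 = 1.096
Arc 6: start y=0.000, vy=1.096 → t=0.224, apex=0.061, x_land=53.277, impact vy=-1.096
  bounce: vy ← 0.58·1.096 = 0.636
Arc 7: start y=0.000, vy=0.636 → t=0.130, apex=0.021, x_land=54.180, impact vy=-0.636
  bounce: vy ← 0.58·0.636 = 0.369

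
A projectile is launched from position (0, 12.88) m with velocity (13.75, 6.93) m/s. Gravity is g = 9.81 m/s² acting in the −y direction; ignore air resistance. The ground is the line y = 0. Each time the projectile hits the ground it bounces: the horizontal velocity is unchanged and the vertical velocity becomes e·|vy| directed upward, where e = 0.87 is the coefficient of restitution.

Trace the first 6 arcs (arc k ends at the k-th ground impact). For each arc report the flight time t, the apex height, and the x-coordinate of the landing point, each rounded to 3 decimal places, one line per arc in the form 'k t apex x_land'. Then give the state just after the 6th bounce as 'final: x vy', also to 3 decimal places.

Arc 1: start y=12.880, vy=6.930 → t=2.474, apex=15.328, x_land=34.020, impact vy=-17.342
  bounce: vy ← 0.87·17.342 = 15.087
Arc 2: start y=0.000, vy=15.087 → t=3.076, apex=11.602, x_land=76.313, impact vy=-15.087
  bounce: vy ← 0.87·15.087 = 13.126
Arc 3: start y=0.000, vy=13.126 → t=2.676, apex=8.781, x_land=113.108, impact vy=-13.126
  bounce: vy ← 0.87·13.126 = 11.419
Arc 4: start y=0.000, vy=11.419 → t=2.328, apex=6.647, x_land=145.120, impact vy=-11.419
  bounce: vy ← 0.87·11.419 = 9.935
Arc 5: start y=0.000, vy=9.935 → t=2.025, apex=5.031, x_land=172.970, impact vy=-9.935
  bounce: vy ← 0.87·9.935 = 8.643
Arc 6: start y=0.000, vy=8.643 → t=1.762, apex=3.808, x_land=197.200, impact vy=-8.643
  bounce: vy ← 0.87·8.643 = 7.520

1 2.474 15.328 34.020
2 3.076 11.602 76.313
3 2.676 8.781 113.108
4 2.328 6.647 145.120
5 2.025 5.031 172.970
6 1.762 3.808 197.200
final: 197.200 7.520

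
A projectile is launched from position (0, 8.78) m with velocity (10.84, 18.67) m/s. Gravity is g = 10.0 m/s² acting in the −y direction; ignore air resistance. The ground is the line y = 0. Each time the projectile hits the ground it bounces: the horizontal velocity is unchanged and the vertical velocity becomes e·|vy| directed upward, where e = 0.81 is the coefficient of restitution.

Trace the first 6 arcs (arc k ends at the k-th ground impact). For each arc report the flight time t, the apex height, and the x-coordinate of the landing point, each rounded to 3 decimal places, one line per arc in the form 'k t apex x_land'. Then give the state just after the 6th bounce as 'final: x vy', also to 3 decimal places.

1 4.156 26.208 45.056
2 3.709 17.195 85.261
3 3.004 11.282 117.827
4 2.433 7.402 144.206
5 1.971 4.856 165.572
6 1.597 3.186 182.879
final: 182.879 6.466

Arc 1: start y=8.780, vy=18.670 → t=4.156, apex=26.208, x_land=45.056, impact vy=-22.895
  bounce: vy ← 0.81·22.895 = 18.545
Arc 2: start y=0.000, vy=18.545 → t=3.709, apex=17.195, x_land=85.261, impact vy=-18.545
  bounce: vy ← 0.81·18.545 = 15.021
Arc 3: start y=0.000, vy=15.021 → t=3.004, apex=11.282, x_land=117.827, impact vy=-15.021
  bounce: vy ← 0.81·15.021 = 12.167
Arc 4: start y=0.000, vy=12.167 → t=2.433, apex=7.402, x_land=144.206, impact vy=-12.167
  bounce: vy ← 0.81·12.167 = 9.855
Arc 5: start y=0.000, vy=9.855 → t=1.971, apex=4.856, x_land=165.572, impact vy=-9.855
  bounce: vy ← 0.81·9.855 = 7.983
Arc 6: start y=0.000, vy=7.983 → t=1.597, apex=3.186, x_land=182.879, impact vy=-7.983
  bounce: vy ← 0.81·7.983 = 6.466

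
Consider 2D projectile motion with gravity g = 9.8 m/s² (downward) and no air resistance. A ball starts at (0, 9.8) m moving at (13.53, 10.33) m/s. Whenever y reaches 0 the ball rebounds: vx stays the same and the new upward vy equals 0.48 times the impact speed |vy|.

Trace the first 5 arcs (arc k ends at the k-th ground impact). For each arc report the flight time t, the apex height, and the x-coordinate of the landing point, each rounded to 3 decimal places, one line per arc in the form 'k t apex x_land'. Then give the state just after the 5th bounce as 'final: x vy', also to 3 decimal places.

1 2.818 15.244 38.126
2 1.693 3.512 61.036
3 0.813 0.809 72.033
4 0.390 0.186 77.312
5 0.187 0.043 79.845
final: 79.845 0.440

Arc 1: start y=9.800, vy=10.330 → t=2.818, apex=15.244, x_land=38.126, impact vy=-17.286
  bounce: vy ← 0.48·17.286 = 8.297
Arc 2: start y=0.000, vy=8.297 → t=1.693, apex=3.512, x_land=61.036, impact vy=-8.297
  bounce: vy ← 0.48·8.297 = 3.983
Arc 3: start y=0.000, vy=3.983 → t=0.813, apex=0.809, x_land=72.033, impact vy=-3.983
  bounce: vy ← 0.48·3.983 = 1.912
Arc 4: start y=0.000, vy=1.912 → t=0.390, apex=0.186, x_land=77.312, impact vy=-1.912
  bounce: vy ← 0.48·1.912 = 0.918
Arc 5: start y=0.000, vy=0.918 → t=0.187, apex=0.043, x_land=79.845, impact vy=-0.918
  bounce: vy ← 0.48·0.918 = 0.440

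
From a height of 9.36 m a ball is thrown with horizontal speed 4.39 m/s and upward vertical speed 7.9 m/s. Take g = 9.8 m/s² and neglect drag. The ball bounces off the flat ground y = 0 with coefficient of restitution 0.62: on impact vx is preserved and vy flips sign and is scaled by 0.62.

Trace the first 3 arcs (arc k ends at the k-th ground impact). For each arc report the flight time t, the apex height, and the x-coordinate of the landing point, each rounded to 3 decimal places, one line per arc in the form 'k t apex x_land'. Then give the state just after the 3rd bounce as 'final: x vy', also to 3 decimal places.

Arc 1: start y=9.360, vy=7.900 → t=2.406, apex=12.544, x_land=10.563, impact vy=-15.680
  bounce: vy ← 0.62·15.680 = 9.722
Arc 2: start y=0.000, vy=9.722 → t=1.984, apex=4.822, x_land=19.273, impact vy=-9.722
  bounce: vy ← 0.62·9.722 = 6.027
Arc 3: start y=0.000, vy=6.027 → t=1.230, apex=1.854, x_land=24.673, impact vy=-6.027
  bounce: vy ← 0.62·6.027 = 3.737

1 2.406 12.544 10.563
2 1.984 4.822 19.273
3 1.230 1.854 24.673
final: 24.673 3.737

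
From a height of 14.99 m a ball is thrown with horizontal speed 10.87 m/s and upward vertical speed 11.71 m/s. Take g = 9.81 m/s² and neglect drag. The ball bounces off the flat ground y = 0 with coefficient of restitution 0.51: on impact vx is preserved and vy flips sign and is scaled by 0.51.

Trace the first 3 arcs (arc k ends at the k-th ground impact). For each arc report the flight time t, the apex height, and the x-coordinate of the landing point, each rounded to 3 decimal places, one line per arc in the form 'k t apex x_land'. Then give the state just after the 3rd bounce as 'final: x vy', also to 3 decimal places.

Arc 1: start y=14.990, vy=11.710 → t=3.311, apex=21.979, x_land=35.985, impact vy=-20.766
  bounce: vy ← 0.51·20.766 = 10.591
Arc 2: start y=0.000, vy=10.591 → t=2.159, apex=5.717, x_land=59.455, impact vy=-10.591
  bounce: vy ← 0.51·10.591 = 5.401
Arc 3: start y=0.000, vy=5.401 → t=1.101, apex=1.487, x_land=71.425, impact vy=-5.401
  bounce: vy ← 0.51·5.401 = 2.755

1 3.311 21.979 35.985
2 2.159 5.717 59.455
3 1.101 1.487 71.425
final: 71.425 2.755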